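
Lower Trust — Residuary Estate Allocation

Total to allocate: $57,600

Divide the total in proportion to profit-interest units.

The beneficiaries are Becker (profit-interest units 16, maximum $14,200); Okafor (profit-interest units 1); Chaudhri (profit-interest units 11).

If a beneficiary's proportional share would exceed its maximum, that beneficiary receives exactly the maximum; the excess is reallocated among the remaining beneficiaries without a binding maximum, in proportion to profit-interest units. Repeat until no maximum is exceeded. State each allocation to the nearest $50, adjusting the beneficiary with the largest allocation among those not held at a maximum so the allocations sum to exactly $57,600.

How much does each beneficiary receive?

Becker: $14,200 | Okafor: $3,600 | Chaudhri: $39,800

Sum of profit-interest units: 28.
Unconstrained shares: Becker 32,914.29; Okafor 2,057.14; Chaudhri 22,628.57.
Capped: Becker ($14,200); remaining pool $43,400 reallocated over remaining profit-interest units 12.
Remaining shares: Okafor 3,616.67 → $3,600; Chaudhri 39,783.33 → $39,800.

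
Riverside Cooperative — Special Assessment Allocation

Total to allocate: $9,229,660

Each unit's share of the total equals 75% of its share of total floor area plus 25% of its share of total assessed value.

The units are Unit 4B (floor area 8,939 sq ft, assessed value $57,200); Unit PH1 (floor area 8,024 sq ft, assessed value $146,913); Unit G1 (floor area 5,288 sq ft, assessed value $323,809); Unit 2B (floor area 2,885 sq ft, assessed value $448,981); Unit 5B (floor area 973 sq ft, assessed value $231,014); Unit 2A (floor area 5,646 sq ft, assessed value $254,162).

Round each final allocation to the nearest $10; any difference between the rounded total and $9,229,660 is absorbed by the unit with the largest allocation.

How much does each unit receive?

Totals — floor area 31,755, assessed value 1,462,079.
Blended shares (75% floor area + 25% assessed value): Unit 4B 0.2209; Unit PH1 0.2146; Unit G1 0.1803; Unit 2B 0.1449; Unit 5B 0.0625; Unit 2A 0.1768.
Raw shares: Unit 4B 2,038,876.43; Unit PH1 1,980,999.09; Unit G1 1,663,753.48; Unit 2B 1,337,468.78; Unit 5B 576,683.71; Unit 2A 1,631,878.51.
At nearest $10: Unit 4B $2,038,880; Unit PH1 $1,981,000; Unit G1 $1,663,750; Unit 2B $1,337,470; Unit 5B $576,680; Unit 2A $1,631,880. Sum = $9,229,660.
No rounding difference to absorb.

Unit 4B: $2,038,880 | Unit PH1: $1,981,000 | Unit G1: $1,663,750 | Unit 2B: $1,337,470 | Unit 5B: $576,680 | Unit 2A: $1,631,880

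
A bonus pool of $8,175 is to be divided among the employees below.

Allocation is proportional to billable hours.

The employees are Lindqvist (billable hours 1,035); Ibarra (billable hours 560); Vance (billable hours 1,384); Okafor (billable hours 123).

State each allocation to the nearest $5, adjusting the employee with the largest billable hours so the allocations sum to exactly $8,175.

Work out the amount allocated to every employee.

Lindqvist: $2,730 | Ibarra: $1,475 | Vance: $3,645 | Okafor: $325

Sum of billable hours: 1,035 + 560 + 1,384 + 123 = 3,102.
Raw shares: Lindqvist 2,727.64; Ibarra 1,475.82; Vance 3,647.39; Okafor 324.15.
Rounded to nearest $5: Lindqvist $2,730; Ibarra $1,475; Vance $3,645; Okafor $325. Sum = $8,175.
Sum already equals the total — no adjustment.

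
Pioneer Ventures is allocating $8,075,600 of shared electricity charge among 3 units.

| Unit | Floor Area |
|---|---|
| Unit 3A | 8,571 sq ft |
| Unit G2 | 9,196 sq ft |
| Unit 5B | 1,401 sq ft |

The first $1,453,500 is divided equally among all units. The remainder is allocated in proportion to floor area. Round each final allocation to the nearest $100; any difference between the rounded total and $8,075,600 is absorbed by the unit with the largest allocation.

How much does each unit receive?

Unit 3A: $3,445,600 | Unit G2: $3,661,500 | Unit 5B: $968,500

First tranche $1,453,500 split equally: $484,500 each.
Remainder $6,622,100 by floor area (total 19,168): Unit 3A 2,961,081.96 → $2,961,100; Unit G2 3,177,004.99 → $3,177,000; Unit 5B 484,013.05 → $484,000.
Totals: Unit 3A $484,500 + $2,961,100 = $3,445,600; Unit G2 $484,500 + $3,177,000 = $3,661,500; Unit 5B $484,500 + $484,000 = $968,500.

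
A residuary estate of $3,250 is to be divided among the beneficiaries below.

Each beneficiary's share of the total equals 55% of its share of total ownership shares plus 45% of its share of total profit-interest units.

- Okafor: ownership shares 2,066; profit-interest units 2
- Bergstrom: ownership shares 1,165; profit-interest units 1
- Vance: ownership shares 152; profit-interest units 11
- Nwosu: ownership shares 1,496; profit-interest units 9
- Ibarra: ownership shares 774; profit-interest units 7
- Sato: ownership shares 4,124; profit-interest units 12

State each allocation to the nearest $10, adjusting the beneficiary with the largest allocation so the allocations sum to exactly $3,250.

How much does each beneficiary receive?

Ownership shares total 9,777; profit-interest units total 42.
Combined weights (55% ownership shares + 45% profit-interest units): Okafor 0.1377; Bergstrom 0.0763; Vance 0.1264; Nwosu 0.1806; Ibarra 0.1185; Sato 0.3606.
Proportional shares: Okafor 447.36; Bergstrom 247.81; Vance 410.83; Nwosu 586.90; Ibarra 385.26; Sato 1,171.84.
Rounded to nearest $10: Okafor $450; Bergstrom $250; Vance $410; Nwosu $590; Ibarra $390; Sato $1,170. Sum = $3,260.
Difference $3,250 − $3,260 = −$10 applied to largest allocation (Sato): Sato becomes $1,160.

Okafor: $450 · Bergstrom: $250 · Vance: $410 · Nwosu: $590 · Ibarra: $390 · Sato: $1,160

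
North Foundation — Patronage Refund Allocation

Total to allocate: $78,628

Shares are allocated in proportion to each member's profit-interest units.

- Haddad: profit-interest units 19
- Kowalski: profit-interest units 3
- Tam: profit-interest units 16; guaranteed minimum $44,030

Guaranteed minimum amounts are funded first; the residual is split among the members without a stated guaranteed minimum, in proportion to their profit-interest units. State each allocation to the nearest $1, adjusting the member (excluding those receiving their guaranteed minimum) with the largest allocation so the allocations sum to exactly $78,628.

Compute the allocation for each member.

Minimums first: Tam $44,030. Balance $34,598.
Balance split over remaining profit-interest units 22: Haddad 29,880.09 → $29,880; Kowalski 4,717.91 → $4,718.

Haddad: $29,880 | Kowalski: $4,718 | Tam: $44,030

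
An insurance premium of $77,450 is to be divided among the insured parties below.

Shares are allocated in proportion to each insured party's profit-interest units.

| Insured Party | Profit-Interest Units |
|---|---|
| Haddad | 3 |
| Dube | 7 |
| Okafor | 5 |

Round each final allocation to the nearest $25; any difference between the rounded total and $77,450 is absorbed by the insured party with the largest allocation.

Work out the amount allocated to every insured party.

Combined profit-interest units = 15.
Pro-rata amounts: Haddad 3/15 × $77,450 = 15,490.00; Dube 7/15 × $77,450 = 36,143.33; Okafor 5/15 × $77,450 = 25,816.67.
After rounding ($25): Haddad $15,500; Dube $36,150; Okafor $25,825. Sum = $77,475.
Difference $77,450 − $77,475 = −$25 applied to largest allocation (Dube): Dube becomes $36,125.

Haddad: $15,500 · Dube: $36,125 · Okafor: $25,825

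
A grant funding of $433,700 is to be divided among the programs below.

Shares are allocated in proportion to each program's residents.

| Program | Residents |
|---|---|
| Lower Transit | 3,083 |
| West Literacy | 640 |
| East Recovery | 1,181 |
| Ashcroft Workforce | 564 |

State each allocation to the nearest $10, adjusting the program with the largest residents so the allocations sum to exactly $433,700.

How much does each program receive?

Residents total: 5,468.
Pro-rata amounts: Lower Transit 3,083/5,468 × $433,700 = 244,531.29; West Literacy 640/5,468 × $433,700 = 50,762.25; East Recovery 1,181/5,468 × $433,700 = 93,672.22; Ashcroft Workforce 564/5,468 × $433,700 = 44,734.24.
Rounded to nearest $10: Lower Transit $244,530; West Literacy $50,760; East Recovery $93,670; Ashcroft Workforce $44,730. Sum = $433,690.
Difference $433,700 − $433,690 = +$10 applied to largest residents (Lower Transit): Lower Transit becomes $244,540.

Lower Transit: $244,540; West Literacy: $50,760; East Recovery: $93,670; Ashcroft Workforce: $44,730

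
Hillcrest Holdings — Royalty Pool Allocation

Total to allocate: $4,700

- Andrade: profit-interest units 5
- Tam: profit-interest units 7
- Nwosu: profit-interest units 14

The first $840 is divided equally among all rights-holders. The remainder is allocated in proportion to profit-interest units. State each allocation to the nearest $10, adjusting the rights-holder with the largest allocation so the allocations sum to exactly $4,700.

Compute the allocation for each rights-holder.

Equal tier: $840 ÷ 3 = $280 apiece.
Remainder $3,860 by profit-interest units (total 26): Andrade 742.31 → $740; Tam 1,039.23 → $1,040; Nwosu 2,078.46 → $2,080.
Totals: Andrade $280 + $740 = $1,020; Tam $280 + $1,040 = $1,320; Nwosu $280 + $2,080 = $2,360.

Andrade: $1,020; Tam: $1,320; Nwosu: $2,360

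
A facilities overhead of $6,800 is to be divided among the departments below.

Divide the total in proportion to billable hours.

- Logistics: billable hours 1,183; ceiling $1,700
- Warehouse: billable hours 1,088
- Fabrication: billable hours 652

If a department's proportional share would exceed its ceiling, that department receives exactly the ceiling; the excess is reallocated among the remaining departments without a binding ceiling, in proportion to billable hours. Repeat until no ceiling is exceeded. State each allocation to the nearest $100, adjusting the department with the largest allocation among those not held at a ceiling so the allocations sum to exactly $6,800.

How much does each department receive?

Logistics: $1,700 · Warehouse: $3,200 · Fabrication: $1,900

Sum of billable hours: 2,923.
Pro-rata shares before constraints: Logistics 2,752.10; Warehouse 2,531.10; Fabrication 1,516.80.
Held at cap: Logistics ($1,700); balance $5,100 reallocated over remaining billable hours 1,740.
Remaining shares: Warehouse 3,188.97 → $3,200; Fabrication 1,911.03 → $1,900.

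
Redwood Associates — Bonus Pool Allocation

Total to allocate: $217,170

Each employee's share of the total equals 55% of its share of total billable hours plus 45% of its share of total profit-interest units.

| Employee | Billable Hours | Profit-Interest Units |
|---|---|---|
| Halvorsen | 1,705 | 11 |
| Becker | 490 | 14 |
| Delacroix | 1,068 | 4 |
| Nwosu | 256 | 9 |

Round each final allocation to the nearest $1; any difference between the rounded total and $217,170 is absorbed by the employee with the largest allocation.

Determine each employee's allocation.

Halvorsen: $86,161 | Becker: $52,636 | Delacroix: $46,538 | Nwosu: $31,835

Totals — billable hours 3,519, profit-interest units 38.
Combined weights (55% billable hours + 45% profit-interest units): Halvorsen 0.3967; Becker 0.2424; Delacroix 0.2143; Nwosu 0.1466.
Unrounded shares: Halvorsen 86,161.14; Becker 52,636.30; Delacroix 46,537.54; Nwosu 31,835.02.
At nearest $1: Halvorsen $86,161; Becker $52,636; Delacroix $46,538; Nwosu $31,835. Sum = $217,170.
No rounding difference to absorb.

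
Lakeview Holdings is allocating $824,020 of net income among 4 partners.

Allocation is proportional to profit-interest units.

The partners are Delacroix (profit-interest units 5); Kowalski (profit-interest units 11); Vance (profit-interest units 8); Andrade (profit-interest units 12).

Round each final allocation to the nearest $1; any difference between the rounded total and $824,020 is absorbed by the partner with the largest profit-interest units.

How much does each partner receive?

Sum of profit-interest units: 5 + 11 + 8 + 12 = 36.
Pro-rata amounts: Delacroix 114,447.22; Kowalski 251,783.89; Vance 183,115.56; Andrade 274,673.33.
After rounding ($1): Delacroix $114,447; Kowalski $251,784; Vance $183,116; Andrade $274,673. Sum = $824,020.
No rounding difference to absorb.

Delacroix: $114,447; Kowalski: $251,784; Vance: $183,116; Andrade: $274,673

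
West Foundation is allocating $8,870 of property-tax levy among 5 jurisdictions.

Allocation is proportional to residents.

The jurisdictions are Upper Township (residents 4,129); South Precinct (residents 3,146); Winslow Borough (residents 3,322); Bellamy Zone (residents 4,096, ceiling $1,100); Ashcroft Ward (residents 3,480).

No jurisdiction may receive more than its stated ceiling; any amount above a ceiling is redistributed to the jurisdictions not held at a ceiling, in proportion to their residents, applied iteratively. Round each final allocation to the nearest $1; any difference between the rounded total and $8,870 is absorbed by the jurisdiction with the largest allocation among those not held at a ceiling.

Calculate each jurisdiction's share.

Upper Township: $2,279 | South Precinct: $1,736 | Winslow Borough: $1,834 | Bellamy Zone: $1,100 | Ashcroft Ward: $1,921

Total residents = 18,173.
Proportional shares (ignoring caps): Upper Township 2,015.31; South Precinct 1,535.52; Winslow Borough 1,621.42; Bellamy Zone 1,999.20; Ashcroft Ward 1,698.54.
Capped: Bellamy Zone ($1,100); residual $7,770 reallocated over remaining residents 14,077.
Redistributed shares: Upper Township 2,279.06 → $2,279; South Precinct 1,736.48 → $1,736; Winslow Borough 1,833.63 → $1,834; Ashcroft Ward 1,920.84 → $1,921.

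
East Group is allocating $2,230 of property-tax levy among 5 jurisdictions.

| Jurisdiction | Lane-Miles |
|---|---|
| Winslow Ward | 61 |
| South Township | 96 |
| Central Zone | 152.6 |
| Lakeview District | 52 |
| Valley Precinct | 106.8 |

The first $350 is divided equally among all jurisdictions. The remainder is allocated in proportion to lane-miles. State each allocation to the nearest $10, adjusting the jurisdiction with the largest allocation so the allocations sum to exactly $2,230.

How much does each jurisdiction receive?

Winslow Ward: $310 · South Township: $460 · Central Zone: $680 · Lakeview District: $280 · Valley Precinct: $500

First tranche $350 split equally: $70 each.
Remainder $1,880 by lane-miles (total 468.4): Winslow Ward 244.83 → $240; South Township 385.31 → $390; Central Zone 612.49 → $610; Lakeview District 208.71 → $210; Valley Precinct 428.66 → $430.
Totals: Winslow Ward $70 + $240 = $310; South Township $70 + $390 = $460; Central Zone $70 + $610 = $680; Lakeview District $70 + $210 = $280; Valley Precinct $70 + $430 = $500.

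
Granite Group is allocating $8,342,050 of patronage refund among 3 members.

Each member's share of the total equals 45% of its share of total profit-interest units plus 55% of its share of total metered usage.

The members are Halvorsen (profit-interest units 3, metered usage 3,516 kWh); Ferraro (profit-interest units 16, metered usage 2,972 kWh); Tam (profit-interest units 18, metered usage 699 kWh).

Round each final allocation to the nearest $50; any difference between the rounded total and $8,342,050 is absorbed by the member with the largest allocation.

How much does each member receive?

Halvorsen: $2,548,950 · Ferraro: $3,520,650 · Tam: $2,272,450

Totals — profit-interest units 37, metered usage 7,187.
Blended shares (45% profit-interest units + 55% metered usage): Halvorsen 0.3056; Ferraro 0.4220; Tam 0.2724.
Unrounded shares: Halvorsen 2,548,960.42; Ferraro 3,520,620.60; Tam 2,272,468.98.
Rounded to nearest $50: Halvorsen $2,548,950; Ferraro $3,520,600; Tam $2,272,450. Sum = $8,342,000.
Difference $8,342,050 − $8,342,000 = +$50 applied to largest allocation (Ferraro): Ferraro becomes $3,520,650.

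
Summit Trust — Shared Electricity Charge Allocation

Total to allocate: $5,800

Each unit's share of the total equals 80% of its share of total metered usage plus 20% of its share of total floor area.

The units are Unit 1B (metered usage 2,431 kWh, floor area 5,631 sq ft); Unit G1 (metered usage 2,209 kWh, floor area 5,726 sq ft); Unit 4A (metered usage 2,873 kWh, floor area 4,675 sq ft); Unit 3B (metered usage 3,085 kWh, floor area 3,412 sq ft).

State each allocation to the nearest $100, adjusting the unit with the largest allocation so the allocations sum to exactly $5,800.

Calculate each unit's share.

Unit 1B: $1,400; Unit G1: $1,300; Unit 4A: $1,500; Unit 3B: $1,600

Metered usage total 10,598; floor area total 19,444.
Combined weights (80% metered usage + 20% floor area): Unit 1B 0.2414; Unit G1 0.2256; Unit 4A 0.2650; Unit 3B 0.2680.
Pro-rata amounts: Unit 1B 1,400.27; Unit G1 1,308.75; Unit 4A 1,536.76; Unit 3B 1,554.22.
Rounded to nearest $100: Unit 1B $1,400; Unit G1 $1,300; Unit 4A $1,500; Unit 3B $1,600. Sum = $5,800.
Sum already equals the total — no adjustment.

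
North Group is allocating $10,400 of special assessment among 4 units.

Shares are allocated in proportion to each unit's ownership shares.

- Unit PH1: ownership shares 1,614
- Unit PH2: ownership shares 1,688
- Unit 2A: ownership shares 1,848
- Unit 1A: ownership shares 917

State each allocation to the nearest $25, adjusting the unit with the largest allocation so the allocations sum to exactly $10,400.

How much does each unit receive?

Ownership shares total: 6,067.
Pro-rata amounts: Unit PH1 1,614/6,067 × $10,400 = 2,766.71; Unit PH2 1,688/6,067 × $10,400 = 2,893.56; Unit 2A 1,848/6,067 × $10,400 = 3,167.83; Unit 1A 917/6,067 × $10,400 = 1,571.91.
Rounded to nearest $25: Unit PH1 $2,775; Unit PH2 $2,900; Unit 2A $3,175; Unit 1A $1,575. Sum = $10,425.
Difference $10,400 − $10,425 = −$25 applied to largest allocation (Unit 2A): Unit 2A becomes $3,150.

Unit PH1: $2,775; Unit PH2: $2,900; Unit 2A: $3,150; Unit 1A: $1,575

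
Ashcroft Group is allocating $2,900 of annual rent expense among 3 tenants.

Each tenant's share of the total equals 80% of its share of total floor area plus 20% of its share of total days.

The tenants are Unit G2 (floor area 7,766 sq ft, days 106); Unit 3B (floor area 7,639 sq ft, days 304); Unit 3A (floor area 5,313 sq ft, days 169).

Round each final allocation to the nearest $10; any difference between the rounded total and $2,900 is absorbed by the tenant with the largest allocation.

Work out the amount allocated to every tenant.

Floor area total 20,718; days total 579.
Combined weights (80% floor area + 20% days): Unit G2 0.3365; Unit 3B 0.4000; Unit 3A 0.2635.
Raw shares: Unit G2 975.82; Unit 3B 1,159.94; Unit 3A 764.24.
Rounded to nearest $10: Unit G2 $980; Unit 3B $1,160; Unit 3A $760. Sum = $2,900.
Rounded total matches; no reconciliation needed.

Unit G2: $980 | Unit 3B: $1,160 | Unit 3A: $760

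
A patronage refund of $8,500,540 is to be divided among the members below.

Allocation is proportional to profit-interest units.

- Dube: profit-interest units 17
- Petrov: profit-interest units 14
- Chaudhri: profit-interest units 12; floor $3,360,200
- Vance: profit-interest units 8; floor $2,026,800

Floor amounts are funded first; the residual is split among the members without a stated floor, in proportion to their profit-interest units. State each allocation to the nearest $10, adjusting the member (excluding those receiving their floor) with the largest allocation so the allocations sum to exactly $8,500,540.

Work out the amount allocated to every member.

Minimums first: Chaudhri $3,360,200; Vance $2,026,800. Remaining pool $3,113,540.
Remaining pool split over remaining profit-interest units 31: Dube 1,707,425.16 → $1,707,430; Petrov 1,406,114.84 → $1,406,110.

Dube: $1,707,430; Petrov: $1,406,110; Chaudhri: $3,360,200; Vance: $2,026,800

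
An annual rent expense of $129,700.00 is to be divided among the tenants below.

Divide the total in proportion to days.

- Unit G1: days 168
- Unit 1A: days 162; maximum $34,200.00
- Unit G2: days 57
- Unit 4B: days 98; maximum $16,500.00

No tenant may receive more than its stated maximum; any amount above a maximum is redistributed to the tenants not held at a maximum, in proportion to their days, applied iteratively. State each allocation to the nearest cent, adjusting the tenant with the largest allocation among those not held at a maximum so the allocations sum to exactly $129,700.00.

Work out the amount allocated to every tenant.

Total days = 485.
Pro-rata shares before constraints: Unit G1 44,927.0103; Unit 1A 43,322.4742; Unit G2 15,243.0928; Unit 4B 26,207.4227.
Cap binds for Unit 1A ($34,200.00), Unit 4B ($16,500.00); residual $79,000.00 reallocated over remaining days 225.
Shares after redistribution: Unit G1 58,986.6667 → $58,986.67; Unit G2 20,013.3333 → $20,013.33.

Unit G1: $58,986.67 · Unit 1A: $34,200.00 · Unit G2: $20,013.33 · Unit 4B: $16,500.00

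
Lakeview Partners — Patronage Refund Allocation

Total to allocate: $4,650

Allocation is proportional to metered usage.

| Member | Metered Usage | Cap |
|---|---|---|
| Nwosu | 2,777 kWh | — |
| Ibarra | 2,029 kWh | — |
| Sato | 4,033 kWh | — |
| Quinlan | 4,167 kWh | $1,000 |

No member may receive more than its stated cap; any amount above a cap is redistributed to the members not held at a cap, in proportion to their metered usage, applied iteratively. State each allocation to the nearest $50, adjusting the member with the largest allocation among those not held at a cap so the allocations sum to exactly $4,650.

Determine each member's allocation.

Total metered usage = 13,006.
Pro-rata shares before constraints: Nwosu 992.85; Ibarra 725.42; Sato 1,441.91; Quinlan 1,489.82.
Capped: Quinlan ($1,000); balance $3,650 reallocated over remaining metered usage 8,839.
Shares after redistribution: Nwosu 1,146.74 → $1,150; Ibarra 837.86 → $850; Sato 1,665.40 → $1,650.

Nwosu: $1,150 · Ibarra: $850 · Sato: $1,650 · Quinlan: $1,000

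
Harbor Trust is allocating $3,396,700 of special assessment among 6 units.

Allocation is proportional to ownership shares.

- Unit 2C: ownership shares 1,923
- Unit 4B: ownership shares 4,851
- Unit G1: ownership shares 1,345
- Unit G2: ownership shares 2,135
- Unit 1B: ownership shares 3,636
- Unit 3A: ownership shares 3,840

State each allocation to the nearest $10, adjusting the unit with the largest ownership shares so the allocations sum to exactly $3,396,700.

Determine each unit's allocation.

Total ownership shares = 1,923 + 4,851 + 1,345 + 2,135 + 3,636 + 3,840 = 17,730.
Raw shares: Unit 2C 368,406.89; Unit 4B 929,350.91; Unit G1 257,674.08; Unit G2 409,021.69; Unit 1B 696,582.13; Unit 3A 735,664.30.
At nearest $10: Unit 2C $368,410; Unit 4B $929,350; Unit G1 $257,670; Unit G2 $409,020; Unit 1B $696,580; Unit 3A $735,660. Sum = $3,396,690.
Difference $3,396,700 − $3,396,690 = +$10 applied to largest ownership shares (Unit 4B): Unit 4B becomes $929,360.

Unit 2C: $368,410 | Unit 4B: $929,360 | Unit G1: $257,670 | Unit G2: $409,020 | Unit 1B: $696,580 | Unit 3A: $735,660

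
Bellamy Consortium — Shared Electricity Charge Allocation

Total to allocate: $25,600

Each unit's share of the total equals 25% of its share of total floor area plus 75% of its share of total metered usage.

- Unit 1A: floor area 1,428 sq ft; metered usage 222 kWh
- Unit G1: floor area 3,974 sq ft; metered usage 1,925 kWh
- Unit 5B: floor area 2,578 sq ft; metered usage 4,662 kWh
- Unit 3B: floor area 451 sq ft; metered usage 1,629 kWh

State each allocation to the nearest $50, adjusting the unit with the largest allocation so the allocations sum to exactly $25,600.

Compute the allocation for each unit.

Floor area total 8,431; metered usage total 8,438.
Composite weights (25% floor area + 75% metered usage): Unit 1A 0.0621; Unit G1 0.2889; Unit 5B 0.4908; Unit 3B 0.1582.
Unrounded shares: Unit 1A 1,589.14; Unit G1 7,396.86; Unit 5B 12,564.98; Unit 3B 4,049.02.
Rounded to nearest $50: Unit 1A $1,600; Unit G1 $7,400; Unit 5B $12,550; Unit 3B $4,050. Sum = $25,600.
Rounded total matches; no reconciliation needed.

Unit 1A: $1,600; Unit G1: $7,400; Unit 5B: $12,550; Unit 3B: $4,050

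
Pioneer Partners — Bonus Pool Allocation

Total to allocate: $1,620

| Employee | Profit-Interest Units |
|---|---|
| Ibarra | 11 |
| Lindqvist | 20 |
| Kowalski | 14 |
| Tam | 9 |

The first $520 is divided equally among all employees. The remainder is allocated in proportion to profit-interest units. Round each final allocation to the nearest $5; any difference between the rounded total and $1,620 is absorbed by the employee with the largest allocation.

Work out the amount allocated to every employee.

Ibarra: $355 · Lindqvist: $535 · Kowalski: $415 · Tam: $315

$520 shared equally gives $130 per employee.
Remainder $1,100 by profit-interest units (total 54): Ibarra 224.07 → $225; Lindqvist 407.41 → $405; Kowalski 285.19 → $285; Tam 183.33 → $185.
Totals: Ibarra $130 + $225 = $355; Lindqvist $130 + $405 = $535; Kowalski $130 + $285 = $415; Tam $130 + $185 = $315.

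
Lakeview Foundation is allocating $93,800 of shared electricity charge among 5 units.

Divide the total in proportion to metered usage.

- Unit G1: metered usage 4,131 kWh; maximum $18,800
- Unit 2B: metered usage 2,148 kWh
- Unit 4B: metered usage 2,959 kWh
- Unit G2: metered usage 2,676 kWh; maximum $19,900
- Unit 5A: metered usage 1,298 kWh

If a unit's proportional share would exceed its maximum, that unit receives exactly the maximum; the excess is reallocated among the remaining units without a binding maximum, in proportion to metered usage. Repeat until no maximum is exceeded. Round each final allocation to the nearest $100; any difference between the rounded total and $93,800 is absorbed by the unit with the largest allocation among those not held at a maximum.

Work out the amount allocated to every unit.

Unit G1: $18,800; Unit 2B: $18,500; Unit 4B: $25,400; Unit G2: $19,900; Unit 5A: $11,200

Total metered usage = 13,212.
Proportional shares (ignoring caps): Unit G1 29,328.47; Unit 2B 15,249.95; Unit 4B 21,007.74; Unit G2 18,998.55; Unit 5A 9,215.29.
Cap binds for Unit G1 ($18,800); remaining pool $75,000 reallocated over remaining metered usage 9,081.
Cap binds for Unit G2 ($19,900); remaining pool $55,100 reallocated over remaining metered usage 6,405.
Remaining shares: Unit 2B 18,478.50 → $18,500; Unit 4B 25,455.25 → $25,500; Unit 5A 11,166.25 → $11,200.
Rounding difference −$100 applied to Unit 4B → $25,400.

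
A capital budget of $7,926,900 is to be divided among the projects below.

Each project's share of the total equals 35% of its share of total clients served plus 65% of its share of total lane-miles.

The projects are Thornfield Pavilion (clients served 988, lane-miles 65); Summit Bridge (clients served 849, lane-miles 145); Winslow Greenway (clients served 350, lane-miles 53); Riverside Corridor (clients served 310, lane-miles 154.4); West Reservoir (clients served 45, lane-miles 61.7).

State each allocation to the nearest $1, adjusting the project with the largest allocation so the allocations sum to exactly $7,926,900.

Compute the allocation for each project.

Thornfield Pavilion: $1,777,376; Summit Bridge: $2,486,028; Winslow Greenway: $951,989; Riverside Corridor: $1,998,839; West Reservoir: $712,668

Clients served total 2,542; lane-miles total 479.1.
Blended shares (35% clients served + 65% lane-miles): Thornfield Pavilion 0.2242; Summit Bridge 0.3136; Winslow Greenway 0.1201; Riverside Corridor 0.2522; West Reservoir 0.0899.
Pro-rata amounts: Thornfield Pavilion 1,777,375.87; Summit Bridge 2,486,027.78; Winslow Greenway 951,989.44; Riverside Corridor 1,998,839.40; West Reservoir 712,667.52.
Rounded to nearest $1: Thornfield Pavilion $1,777,376; Summit Bridge $2,486,028; Winslow Greenway $951,989; Riverside Corridor $1,998,839; West Reservoir $712,668. Sum = $7,926,900.
Sum already equals the total — no adjustment.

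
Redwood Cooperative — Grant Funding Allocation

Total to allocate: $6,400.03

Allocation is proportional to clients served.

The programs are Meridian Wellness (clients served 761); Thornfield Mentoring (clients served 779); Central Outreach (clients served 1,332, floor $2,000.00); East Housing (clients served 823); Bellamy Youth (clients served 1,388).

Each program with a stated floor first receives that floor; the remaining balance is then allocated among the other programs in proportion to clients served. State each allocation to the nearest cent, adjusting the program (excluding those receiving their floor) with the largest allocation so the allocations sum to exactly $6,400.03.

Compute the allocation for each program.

Fund the minimums — Central Outreach $2,000.00. Residual $4,400.03.
Residual split over remaining clients served 3,751: Meridian Wellness 892.6747 → $892.67; Thornfield Mentoring 913.7892 → $913.79; East Housing 965.4025 → $965.40; Bellamy Youth 1,628.1636 → $1,628.16.
Rounding difference +$0.01 applied to Bellamy Youth → $1,628.17.

Meridian Wellness: $892.67; Thornfield Mentoring: $913.79; Central Outreach: $2,000.00; East Housing: $965.40; Bellamy Youth: $1,628.17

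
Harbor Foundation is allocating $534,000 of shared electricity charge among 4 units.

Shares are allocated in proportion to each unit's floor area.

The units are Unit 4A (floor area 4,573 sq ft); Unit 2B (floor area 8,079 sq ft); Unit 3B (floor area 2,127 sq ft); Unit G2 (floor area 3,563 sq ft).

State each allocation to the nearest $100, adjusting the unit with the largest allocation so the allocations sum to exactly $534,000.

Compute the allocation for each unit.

Unit 4A: $133,100 · Unit 2B: $235,300 · Unit 3B: $61,900 · Unit G2: $103,700

Floor area total: 18,342.
Proportional shares: Unit 4A 4,573/18,342 × $534,000 = 133,136.08; Unit 2B 8,079/18,342 × $534,000 = 235,208.05; Unit 3B 2,127/18,342 × $534,000 = 61,924.44; Unit G2 3,563/18,342 × $534,000 = 103,731.44.
Rounded to nearest $100: Unit 4A $133,100; Unit 2B $235,200; Unit 3B $61,900; Unit G2 $103,700. Sum = $533,900.
Difference $534,000 − $533,900 = +$100 applied to largest allocation (Unit 2B): Unit 2B becomes $235,300.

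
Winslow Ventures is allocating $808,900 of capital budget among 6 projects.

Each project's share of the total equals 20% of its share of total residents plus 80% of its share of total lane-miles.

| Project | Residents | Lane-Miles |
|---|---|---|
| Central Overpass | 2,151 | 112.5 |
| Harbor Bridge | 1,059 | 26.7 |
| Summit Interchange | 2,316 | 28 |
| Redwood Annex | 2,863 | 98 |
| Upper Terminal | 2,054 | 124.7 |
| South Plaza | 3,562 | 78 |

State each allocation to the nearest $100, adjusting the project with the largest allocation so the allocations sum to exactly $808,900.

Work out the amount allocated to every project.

Central Overpass: $180,400 · Harbor Bridge: $49,200 · Summit Interchange: $65,500 · Redwood Annex: $168,600 · Upper Terminal: $196,200 · South Plaza: $149,000

Totals — residents 14,005, lane-miles 467.9.
Blended shares (20% residents + 80% lane-miles): Central Overpass 0.2231; Harbor Bridge 0.0608; Summit Interchange 0.0809; Redwood Annex 0.2084; Upper Terminal 0.2425; South Plaza 0.1842.
Raw shares: Central Overpass 180,438.41; Harbor Bridge 49,160.05; Summit Interchange 65,478.34; Redwood Annex 168,609.19; Upper Terminal 196,190.87; South Plaza 149,023.14.
After rounding ($100): Central Overpass $180,400; Harbor Bridge $49,200; Summit Interchange $65,500; Redwood Annex $168,600; Upper Terminal $196,200; South Plaza $149,000. Sum = $808,900.
Rounded total matches; no reconciliation needed.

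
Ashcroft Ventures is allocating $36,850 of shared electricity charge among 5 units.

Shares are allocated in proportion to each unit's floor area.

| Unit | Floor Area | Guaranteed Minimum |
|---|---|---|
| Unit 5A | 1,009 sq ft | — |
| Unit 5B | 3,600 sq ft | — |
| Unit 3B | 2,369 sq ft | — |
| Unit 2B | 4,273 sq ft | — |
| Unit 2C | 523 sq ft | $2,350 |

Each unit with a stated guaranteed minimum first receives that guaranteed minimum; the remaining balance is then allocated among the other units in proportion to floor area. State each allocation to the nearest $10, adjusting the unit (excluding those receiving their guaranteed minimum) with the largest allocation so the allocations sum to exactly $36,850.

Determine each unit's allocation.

Unit 5A: $3,090 · Unit 5B: $11,040 · Unit 3B: $7,260 · Unit 2B: $13,110 · Unit 2C: $2,350

Minimums first: Unit 2C $2,350. Remaining pool $34,500.
Remaining pool split over remaining floor area 11,251: Unit 5A 3,093.99 → $3,090; Unit 5B 11,039.02 → $11,040; Unit 3B 7,264.29 → $7,260; Unit 2B 13,102.70 → $13,100.
Rounding difference +$10 applied to Unit 2B → $13,110.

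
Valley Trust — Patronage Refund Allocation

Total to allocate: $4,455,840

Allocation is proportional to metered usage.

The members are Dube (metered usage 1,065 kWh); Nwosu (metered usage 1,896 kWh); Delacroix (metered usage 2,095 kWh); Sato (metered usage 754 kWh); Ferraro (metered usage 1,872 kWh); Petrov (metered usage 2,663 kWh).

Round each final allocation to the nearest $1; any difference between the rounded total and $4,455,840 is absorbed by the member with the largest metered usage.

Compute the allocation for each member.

Total metered usage = 1,065 + 1,896 + 2,095 + 754 + 1,872 + 2,663 = 10,345.
Proportional shares: Dube 458,721.08; Nwosu 816,652.74; Delacroix 902,366.82; Sato 324,765.91; Ferraro 806,315.37; Petrov 1,147,018.07.
At nearest $1: Dube $458,721; Nwosu $816,653; Delacroix $902,367; Sato $324,766; Ferraro $806,315; Petrov $1,147,018. Sum = $4,455,840.
Sum already equals the total — no adjustment.

Dube: $458,721 · Nwosu: $816,653 · Delacroix: $902,367 · Sato: $324,766 · Ferraro: $806,315 · Petrov: $1,147,018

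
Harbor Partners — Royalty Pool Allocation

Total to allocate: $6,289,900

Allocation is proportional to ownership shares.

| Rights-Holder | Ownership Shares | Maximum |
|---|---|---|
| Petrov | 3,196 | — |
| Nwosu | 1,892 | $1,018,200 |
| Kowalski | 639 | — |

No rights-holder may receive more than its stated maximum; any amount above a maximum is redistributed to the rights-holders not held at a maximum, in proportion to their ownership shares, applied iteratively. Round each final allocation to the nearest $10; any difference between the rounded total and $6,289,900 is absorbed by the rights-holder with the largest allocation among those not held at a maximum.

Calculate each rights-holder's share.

Sum of ownership shares: 5,727.
Proportional shares (ignoring caps): Petrov 3,510,131.03; Nwosu 2,077,962.42; Kowalski 701,806.55.
Cap binds for Nwosu ($1,018,200); balance $5,271,700 reallocated over remaining ownership shares 3,835.
Remaining shares: Petrov 4,393,312.44 → $4,393,310; Kowalski 878,387.56 → $878,390.

Petrov: $4,393,310 | Nwosu: $1,018,200 | Kowalski: $878,390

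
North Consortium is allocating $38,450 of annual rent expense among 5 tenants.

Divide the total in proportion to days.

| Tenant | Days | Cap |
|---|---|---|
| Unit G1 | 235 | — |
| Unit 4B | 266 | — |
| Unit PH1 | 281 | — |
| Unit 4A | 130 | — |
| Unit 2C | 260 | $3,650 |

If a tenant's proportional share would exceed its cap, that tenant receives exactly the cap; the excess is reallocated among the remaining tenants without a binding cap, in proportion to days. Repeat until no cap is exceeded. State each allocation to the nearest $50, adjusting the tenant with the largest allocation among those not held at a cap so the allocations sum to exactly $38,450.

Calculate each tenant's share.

Combined days = 1,172.
Unconstrained shares: Unit G1 7,709.68; Unit 4B 8,726.71; Unit PH1 9,218.81; Unit 4A 4,264.93; Unit 2C 8,529.86.
Cap binds for Unit 2C ($3,650); residual $34,800 reallocated over remaining days 912.
Remaining shares: Unit G1 8,967.11 → $8,950; Unit 4B 10,150.00 → $10,150; Unit PH1 10,722.37 → $10,700; Unit 4A 4,960.53 → $4,950.
Rounding difference +$50 applied to Unit PH1 → $10,750.

Unit G1: $8,950 · Unit 4B: $10,150 · Unit PH1: $10,750 · Unit 4A: $4,950 · Unit 2C: $3,650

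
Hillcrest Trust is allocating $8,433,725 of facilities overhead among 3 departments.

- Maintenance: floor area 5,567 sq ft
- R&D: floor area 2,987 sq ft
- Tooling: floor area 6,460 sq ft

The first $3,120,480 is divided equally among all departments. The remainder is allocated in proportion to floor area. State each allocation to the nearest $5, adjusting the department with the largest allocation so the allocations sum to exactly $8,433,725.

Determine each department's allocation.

$3,120,480 shared equally gives $1,040,160 per department.
Remainder $5,313,245 by floor area (total 15,014): Maintenance 1,970,083.58 → $1,970,085; R&D 1,057,057.60 → $1,057,060; Tooling 2,286,103.82 → $2,286,105.
Rounding difference −$5 on remainder applied to Tooling.
Totals: Maintenance $1,040,160 + $1,970,085 = $3,010,245; R&D $1,040,160 + $1,057,060 = $2,097,220; Tooling $1,040,160 + $2,286,100 = $3,326,260.

Maintenance: $3,010,245 | R&D: $2,097,220 | Tooling: $3,326,260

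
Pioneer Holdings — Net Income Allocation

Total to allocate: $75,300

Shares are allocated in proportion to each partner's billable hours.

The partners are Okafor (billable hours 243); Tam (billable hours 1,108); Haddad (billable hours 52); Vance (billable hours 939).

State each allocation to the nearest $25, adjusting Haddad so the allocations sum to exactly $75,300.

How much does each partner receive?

Okafor: $7,825 | Tam: $35,625 | Haddad: $1,650 | Vance: $30,200

Combined billable hours = 2,342.
Pro-rata amounts: Okafor 243/2,342 × $75,300 = 7,812.94; Tam 1,108/2,342 × $75,300 = 35,624.42; Haddad 52/2,342 × $75,300 = 1,671.90; Vance 939/2,342 × $75,300 = 30,190.73.
At nearest $25: Okafor $7,825; Tam $35,625; Haddad $1,675; Vance $30,200. Sum = $75,325.
Difference $75,300 − $75,325 = −$25 applied to Haddad: Haddad becomes $1,650.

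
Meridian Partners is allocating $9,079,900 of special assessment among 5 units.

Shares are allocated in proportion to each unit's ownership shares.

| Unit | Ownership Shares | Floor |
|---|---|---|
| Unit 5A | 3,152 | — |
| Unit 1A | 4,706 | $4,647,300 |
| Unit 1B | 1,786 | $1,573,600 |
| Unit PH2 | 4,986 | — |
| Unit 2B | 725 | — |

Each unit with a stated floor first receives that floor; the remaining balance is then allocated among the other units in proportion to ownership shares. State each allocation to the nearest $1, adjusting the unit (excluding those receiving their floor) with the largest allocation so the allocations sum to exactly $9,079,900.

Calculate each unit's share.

Minimums first: Unit 1A $4,647,300; Unit 1B $1,573,600. Residual $2,859,000.
Residual split over remaining ownership shares 8,863: Unit 5A 1,016,762.72 → $1,016,763; Unit PH2 1,608,368.95 → $1,608,369; Unit 2B 233,868.33 → $233,868.

Unit 5A: $1,016,763; Unit 1A: $4,647,300; Unit 1B: $1,573,600; Unit PH2: $1,608,369; Unit 2B: $233,868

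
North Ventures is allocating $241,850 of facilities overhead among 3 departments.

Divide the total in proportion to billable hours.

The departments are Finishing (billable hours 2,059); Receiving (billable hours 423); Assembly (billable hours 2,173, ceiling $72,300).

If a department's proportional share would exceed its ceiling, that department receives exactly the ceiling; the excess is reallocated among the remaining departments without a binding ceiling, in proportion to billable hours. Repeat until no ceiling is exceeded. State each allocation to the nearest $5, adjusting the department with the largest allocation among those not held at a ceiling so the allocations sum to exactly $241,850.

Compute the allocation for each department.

Finishing: $140,655; Receiving: $28,895; Assembly: $72,300

Total billable hours = 4,655.
Proportional shares (ignoring caps): Finishing 106,975.11; Receiving 21,976.92; Assembly 112,897.97.
Held at cap: Assembly ($72,300); remaining pool $169,550 reallocated over remaining billable hours 2,482.
Shares after redistribution: Finishing 140,654.09 → $140,655; Receiving 28,895.91 → $28,895.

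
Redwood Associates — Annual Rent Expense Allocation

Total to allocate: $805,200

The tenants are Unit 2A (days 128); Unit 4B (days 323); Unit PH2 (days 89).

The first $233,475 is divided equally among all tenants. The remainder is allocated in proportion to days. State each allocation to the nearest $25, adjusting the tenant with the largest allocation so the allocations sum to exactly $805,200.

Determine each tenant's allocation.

Unit 2A: $213,350 | Unit 4B: $419,800 | Unit PH2: $172,050

$233,475 shared equally gives $77,825 per tenant.
Remainder $571,725 by days (total 540): Unit 2A 135,520.00 → $135,525; Unit 4B 341,976.25 → $341,975; Unit PH2 94,228.75 → $94,225.
Totals: Unit 2A $77,825 + $135,525 = $213,350; Unit 4B $77,825 + $341,975 = $419,800; Unit PH2 $77,825 + $94,225 = $172,050.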